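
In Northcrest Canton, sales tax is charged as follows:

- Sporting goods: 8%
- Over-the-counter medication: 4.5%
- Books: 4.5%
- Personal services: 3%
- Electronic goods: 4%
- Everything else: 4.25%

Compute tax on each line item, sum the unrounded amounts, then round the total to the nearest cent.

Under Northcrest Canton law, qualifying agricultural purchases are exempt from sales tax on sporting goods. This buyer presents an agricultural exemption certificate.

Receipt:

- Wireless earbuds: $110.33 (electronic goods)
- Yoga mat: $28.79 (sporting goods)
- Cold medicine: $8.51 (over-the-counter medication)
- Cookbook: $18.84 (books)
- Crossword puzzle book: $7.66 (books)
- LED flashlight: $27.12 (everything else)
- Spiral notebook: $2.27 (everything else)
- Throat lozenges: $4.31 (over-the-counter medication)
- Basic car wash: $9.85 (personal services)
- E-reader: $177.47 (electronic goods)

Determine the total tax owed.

$14.83

Wireless earbuds $110.33: electronic goods → 4% → $4.4132
Yoga mat $28.79: sporting goods, buyer-exempt → 0% → $0.00
Cold medicine $8.51: over-the-counter medication → 4.5% → $0.38295
Cookbook $18.84: books → 4.5% → $0.8478
Crossword puzzle book $7.66: books → 4.5% → $0.3447
LED flashlight $27.12: everything else → 4.25% → $1.1526
Spiral notebook $2.27: everything else → 4.25% → $0.096475
Throat lozenges $4.31: over-the-counter medication → 4.5% → $0.19395
Basic car wash $9.85: personal services → 3% → $0.2955
E-reader $177.47: electronic goods → 4% → $7.0988
Unrounded tax sum = $14.825975 → $14.83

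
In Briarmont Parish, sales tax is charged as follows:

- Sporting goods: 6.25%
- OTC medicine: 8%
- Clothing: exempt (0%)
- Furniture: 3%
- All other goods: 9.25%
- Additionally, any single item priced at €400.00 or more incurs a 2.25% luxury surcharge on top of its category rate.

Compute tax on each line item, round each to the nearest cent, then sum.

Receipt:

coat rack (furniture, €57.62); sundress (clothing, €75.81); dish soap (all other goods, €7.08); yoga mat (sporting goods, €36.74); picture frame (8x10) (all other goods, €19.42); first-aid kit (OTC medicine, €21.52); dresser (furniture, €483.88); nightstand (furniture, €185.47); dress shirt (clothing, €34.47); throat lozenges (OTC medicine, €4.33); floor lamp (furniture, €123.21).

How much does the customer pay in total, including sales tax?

Coat rack €57.62: furniture → 3% → €1.73
Sundress €75.81: clothing → 0% → €0.00
Dish soap €7.08: all other goods → 9.25% → €0.65
Yoga mat €36.74: sporting goods → 6.25% → €2.30
Picture frame (8x10) €19.42: all other goods → 9.25% → €1.80
First-aid kit €21.52: OTC medicine → 8% → €1.72
Dresser €483.88: furniture → 3% + 2.25% surcharge = 5.25% → €25.40
Nightstand €185.47: furniture → 3% → €5.56
Dress shirt €34.47: clothing → 0% → €0.00
Throat lozenges €4.33: OTC medicine → 8% → €0.35
Floor lamp €123.21: furniture → 3% → €3.70
Subtotal = €1049.55; tax = €43.21; total due = €1092.76

€1092.76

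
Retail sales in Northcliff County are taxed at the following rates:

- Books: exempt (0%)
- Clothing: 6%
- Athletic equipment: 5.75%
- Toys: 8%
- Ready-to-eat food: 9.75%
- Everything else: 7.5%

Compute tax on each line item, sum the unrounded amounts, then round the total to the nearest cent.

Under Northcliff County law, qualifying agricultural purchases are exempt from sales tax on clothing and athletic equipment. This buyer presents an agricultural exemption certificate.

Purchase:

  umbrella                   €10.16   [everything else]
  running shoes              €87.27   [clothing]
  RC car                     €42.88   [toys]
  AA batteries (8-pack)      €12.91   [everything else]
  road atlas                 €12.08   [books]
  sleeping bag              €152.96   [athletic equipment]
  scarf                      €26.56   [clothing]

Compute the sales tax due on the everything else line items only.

€1.73

Umbrella €10.16: everything else → 7.5% → €0.762
AA batteries (8-pack) €12.91: everything else → 7.5% → €0.96825
Tax on everything else: unrounded sum = €1.73025 → €1.73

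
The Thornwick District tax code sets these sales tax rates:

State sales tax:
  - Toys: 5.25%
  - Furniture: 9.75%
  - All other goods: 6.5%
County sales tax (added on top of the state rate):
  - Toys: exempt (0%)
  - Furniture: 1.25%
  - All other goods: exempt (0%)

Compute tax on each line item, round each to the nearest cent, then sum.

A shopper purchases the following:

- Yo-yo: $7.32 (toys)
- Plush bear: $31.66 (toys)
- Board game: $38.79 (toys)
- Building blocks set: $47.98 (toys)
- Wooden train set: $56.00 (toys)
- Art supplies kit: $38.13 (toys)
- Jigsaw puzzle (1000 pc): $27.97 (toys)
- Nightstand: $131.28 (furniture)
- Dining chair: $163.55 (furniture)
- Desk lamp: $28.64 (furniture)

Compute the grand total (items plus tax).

Yo-yo $7.32: toys → 5.25% + 0% county = 5.25% → $0.38
Plush bear $31.66: toys → 5.25% + 0% county = 5.25% → $1.66
Board game $38.79: toys → 5.25% + 0% county = 5.25% → $2.04
Building blocks set $47.98: toys → 5.25% + 0% county = 5.25% → $2.52
Wooden train set $56.00: toys → 5.25% + 0% county = 5.25% → $2.94
Art supplies kit $38.13: toys → 5.25% + 0% county = 5.25% → $2.00
Jigsaw puzzle (1000 pc) $27.97: toys → 5.25% + 0% county = 5.25% → $1.47
Nightstand $131.28: furniture → 9.75% + 1.25% county = 11% → $14.44
Dining chair $163.55: furniture → 9.75% + 1.25% county = 11% → $17.99
Desk lamp $28.64: furniture → 9.75% + 1.25% county = 11% → $3.15
Subtotal = $571.32; tax = $48.59; total due = $619.91

$619.91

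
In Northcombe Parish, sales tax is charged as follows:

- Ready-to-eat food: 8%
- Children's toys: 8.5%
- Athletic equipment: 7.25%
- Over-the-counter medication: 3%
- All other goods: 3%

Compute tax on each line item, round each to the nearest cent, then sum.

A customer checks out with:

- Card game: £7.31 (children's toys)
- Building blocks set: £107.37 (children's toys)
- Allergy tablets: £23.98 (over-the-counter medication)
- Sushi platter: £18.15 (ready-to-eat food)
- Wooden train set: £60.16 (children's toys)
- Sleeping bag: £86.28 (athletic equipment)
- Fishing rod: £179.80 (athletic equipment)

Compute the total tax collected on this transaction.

Card game £7.31: children's toys → 8.5% → £0.62
Building blocks set £107.37: children's toys → 8.5% → £9.13
Allergy tablets £23.98: over-the-counter medication → 3% → £0.72
Sushi platter £18.15: ready-to-eat food → 8% → £1.45
Wooden train set £60.16: children's toys → 8.5% → £5.11
Sleeping bag £86.28: athletic equipment → 7.25% → £6.26
Fishing rod £179.80: athletic equipment → 7.25% → £13.04
Total tax = £0.62 + £9.13 + £0.72 + £1.45 + £5.11 + £6.26 + £13.04 = £36.33

£36.33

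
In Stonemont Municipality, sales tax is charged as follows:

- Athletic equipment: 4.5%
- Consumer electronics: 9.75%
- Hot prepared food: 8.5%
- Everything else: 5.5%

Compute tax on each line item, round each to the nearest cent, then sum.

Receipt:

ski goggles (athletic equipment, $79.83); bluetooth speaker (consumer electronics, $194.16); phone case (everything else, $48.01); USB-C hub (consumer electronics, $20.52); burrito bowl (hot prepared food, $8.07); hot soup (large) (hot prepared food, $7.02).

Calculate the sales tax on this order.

$28.45

Ski goggles $79.83: athletic equipment → 4.5% → $3.59
Bluetooth speaker $194.16: consumer electronics → 9.75% → $18.93
Phone case $48.01: everything else → 5.5% → $2.64
USB-C hub $20.52: consumer electronics → 9.75% → $2.00
Burrito bowl $8.07: hot prepared food → 8.5% → $0.69
Hot soup (large) $7.02: hot prepared food → 8.5% → $0.60
Total tax = $3.59 + $18.93 + $2.64 + $2.00 + $0.69 + $0.60 = $28.45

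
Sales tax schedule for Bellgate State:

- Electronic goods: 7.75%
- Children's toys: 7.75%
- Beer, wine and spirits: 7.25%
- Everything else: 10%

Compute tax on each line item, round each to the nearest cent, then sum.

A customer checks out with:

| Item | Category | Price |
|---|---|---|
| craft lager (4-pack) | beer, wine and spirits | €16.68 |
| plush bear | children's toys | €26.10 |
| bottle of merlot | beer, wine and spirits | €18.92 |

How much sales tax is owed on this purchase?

Craft lager (4-pack) €16.68: beer, wine and spirits → 7.25% → €1.21
Plush bear €26.10: children's toys → 7.75% → €2.02
Bottle of merlot €18.92: beer, wine and spirits → 7.25% → €1.37
Total tax = €1.21 + €2.02 + €1.37 = €4.60

€4.60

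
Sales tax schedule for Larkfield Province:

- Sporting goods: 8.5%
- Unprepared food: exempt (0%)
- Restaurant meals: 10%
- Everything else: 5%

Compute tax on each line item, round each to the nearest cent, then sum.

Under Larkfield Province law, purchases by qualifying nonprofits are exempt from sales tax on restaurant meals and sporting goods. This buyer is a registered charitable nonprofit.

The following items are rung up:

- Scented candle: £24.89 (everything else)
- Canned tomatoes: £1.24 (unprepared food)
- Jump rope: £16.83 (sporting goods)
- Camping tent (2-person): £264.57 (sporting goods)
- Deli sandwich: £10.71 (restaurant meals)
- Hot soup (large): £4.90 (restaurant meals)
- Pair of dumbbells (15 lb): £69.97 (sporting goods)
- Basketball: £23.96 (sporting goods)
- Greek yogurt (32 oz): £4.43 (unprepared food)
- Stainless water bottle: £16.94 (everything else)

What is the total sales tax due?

Scented candle £24.89: everything else → 5% → £1.24
Canned tomatoes £1.24: unprepared food → 0% → £0.00
Jump rope £16.83: sporting goods, buyer-exempt → 0% → £0.00
Camping tent (2-person) £264.57: sporting goods, buyer-exempt → 0% → £0.00
Deli sandwich £10.71: restaurant meals, buyer-exempt → 0% → £0.00
Hot soup (large) £4.90: restaurant meals, buyer-exempt → 0% → £0.00
Pair of dumbbells (15 lb) £69.97: sporting goods, buyer-exempt → 0% → £0.00
Basketball £23.96: sporting goods, buyer-exempt → 0% → £0.00
Greek yogurt (32 oz) £4.43: unprepared food → 0% → £0.00
Stainless water bottle £16.94: everything else → 5% → £0.85
Total tax = £1.24 + £0.85 = £2.09

£2.09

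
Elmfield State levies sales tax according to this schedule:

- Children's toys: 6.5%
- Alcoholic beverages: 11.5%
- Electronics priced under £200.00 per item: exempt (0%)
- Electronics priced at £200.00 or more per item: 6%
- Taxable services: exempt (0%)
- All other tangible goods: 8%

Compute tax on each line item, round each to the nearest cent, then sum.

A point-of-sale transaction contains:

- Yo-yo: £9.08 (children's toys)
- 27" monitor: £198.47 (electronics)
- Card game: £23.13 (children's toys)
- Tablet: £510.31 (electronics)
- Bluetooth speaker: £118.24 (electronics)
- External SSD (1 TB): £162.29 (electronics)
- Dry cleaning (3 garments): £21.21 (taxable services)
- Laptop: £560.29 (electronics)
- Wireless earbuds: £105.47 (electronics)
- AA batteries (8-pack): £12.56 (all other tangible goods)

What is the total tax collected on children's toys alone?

£2.09

Yo-yo £9.08: children's toys → 6.5% → £0.59
Card game £23.13: children's toys → 6.5% → £1.50
Tax on children's toys = £0.59 + £1.50 = £2.09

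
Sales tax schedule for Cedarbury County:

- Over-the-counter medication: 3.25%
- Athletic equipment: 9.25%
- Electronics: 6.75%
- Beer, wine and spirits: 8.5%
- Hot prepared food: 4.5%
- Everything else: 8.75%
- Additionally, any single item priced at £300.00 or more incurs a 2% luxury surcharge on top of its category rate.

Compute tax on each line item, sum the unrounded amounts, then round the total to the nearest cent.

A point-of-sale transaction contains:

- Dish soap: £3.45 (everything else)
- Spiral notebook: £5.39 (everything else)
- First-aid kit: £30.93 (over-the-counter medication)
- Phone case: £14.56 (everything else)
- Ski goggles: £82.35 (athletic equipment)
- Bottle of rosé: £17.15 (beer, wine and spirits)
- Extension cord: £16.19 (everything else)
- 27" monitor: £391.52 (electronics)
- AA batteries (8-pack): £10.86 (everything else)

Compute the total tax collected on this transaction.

Dish soap £3.45: everything else → 8.75% → £0.301875
Spiral notebook £5.39: everything else → 8.75% → £0.471625
First-aid kit £30.93: over-the-counter medication → 3.25% → £1.005225
Phone case £14.56: everything else → 8.75% → £1.274
Ski goggles £82.35: athletic equipment → 9.25% → £7.617375
Bottle of rosé £17.15: beer, wine and spirits → 8.5% → £1.45775
Extension cord £16.19: everything else → 8.75% → £1.416625
27" monitor £391.52: electronics → 6.75% + 2% surcharge = 8.75% → £34.258
AA batteries (8-pack) £10.86: everything else → 8.75% → £0.95025
Unrounded tax sum = £48.752725 → £48.75

£48.75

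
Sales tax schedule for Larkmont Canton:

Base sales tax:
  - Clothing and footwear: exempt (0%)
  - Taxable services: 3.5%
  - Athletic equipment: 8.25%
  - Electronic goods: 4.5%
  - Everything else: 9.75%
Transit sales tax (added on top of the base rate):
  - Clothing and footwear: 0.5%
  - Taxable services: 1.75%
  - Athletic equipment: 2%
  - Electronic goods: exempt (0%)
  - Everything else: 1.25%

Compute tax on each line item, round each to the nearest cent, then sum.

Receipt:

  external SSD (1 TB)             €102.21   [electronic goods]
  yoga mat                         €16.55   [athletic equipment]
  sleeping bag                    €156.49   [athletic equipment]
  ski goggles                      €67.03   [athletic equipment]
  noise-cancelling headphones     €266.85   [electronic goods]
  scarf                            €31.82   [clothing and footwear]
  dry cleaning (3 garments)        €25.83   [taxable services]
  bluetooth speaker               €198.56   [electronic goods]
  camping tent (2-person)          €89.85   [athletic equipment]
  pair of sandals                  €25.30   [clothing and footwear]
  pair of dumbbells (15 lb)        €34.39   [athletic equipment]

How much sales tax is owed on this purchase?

€64.54

External SSD (1 TB) €102.21: electronic goods → 4.5% + 0% transit = 4.5% → €4.60
Yoga mat €16.55: athletic equipment → 8.25% + 2% transit = 10.25% → €1.70
Sleeping bag €156.49: athletic equipment → 8.25% + 2% transit = 10.25% → €16.04
Ski goggles €67.03: athletic equipment → 8.25% + 2% transit = 10.25% → €6.87
Noise-cancelling headphones €266.85: electronic goods → 4.5% + 0% transit = 4.5% → €12.01
Scarf €31.82: clothing and footwear → 0% + 0.5% transit = 0.5% → €0.16
Dry cleaning (3 garments) €25.83: taxable services → 3.5% + 1.75% transit = 5.25% → €1.36
Bluetooth speaker €198.56: electronic goods → 4.5% + 0% transit = 4.5% → €8.94
Camping tent (2-person) €89.85: athletic equipment → 8.25% + 2% transit = 10.25% → €9.21
Pair of sandals €25.30: clothing and footwear → 0% + 0.5% transit = 0.5% → €0.13
Pair of dumbbells (15 lb) €34.39: athletic equipment → 8.25% + 2% transit = 10.25% → €3.52
Total tax = €4.60 + €1.70 + €16.04 + €6.87 + €12.01 + €0.16 + €1.36 + €8.94 + €9.21 + €0.13 + €3.52 = €64.54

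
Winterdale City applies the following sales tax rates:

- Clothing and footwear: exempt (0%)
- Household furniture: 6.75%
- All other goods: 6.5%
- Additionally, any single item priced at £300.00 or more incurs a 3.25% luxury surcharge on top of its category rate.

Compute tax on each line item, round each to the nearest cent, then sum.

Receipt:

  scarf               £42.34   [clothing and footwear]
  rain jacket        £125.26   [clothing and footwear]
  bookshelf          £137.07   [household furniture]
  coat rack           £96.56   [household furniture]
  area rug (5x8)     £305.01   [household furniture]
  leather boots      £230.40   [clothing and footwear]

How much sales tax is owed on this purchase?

£46.27

Scarf £42.34: clothing and footwear → 0% → £0.00
Rain jacket £125.26: clothing and footwear → 0% → £0.00
Bookshelf £137.07: household furniture → 6.75% → £9.25
Coat rack £96.56: household furniture → 6.75% → £6.52
Area rug (5x8) £305.01: household furniture → 6.75% + 3.25% surcharge = 10% → £30.50
Leather boots £230.40: clothing and footwear → 0% → £0.00
Total tax = £9.25 + £6.52 + £30.50 = £46.27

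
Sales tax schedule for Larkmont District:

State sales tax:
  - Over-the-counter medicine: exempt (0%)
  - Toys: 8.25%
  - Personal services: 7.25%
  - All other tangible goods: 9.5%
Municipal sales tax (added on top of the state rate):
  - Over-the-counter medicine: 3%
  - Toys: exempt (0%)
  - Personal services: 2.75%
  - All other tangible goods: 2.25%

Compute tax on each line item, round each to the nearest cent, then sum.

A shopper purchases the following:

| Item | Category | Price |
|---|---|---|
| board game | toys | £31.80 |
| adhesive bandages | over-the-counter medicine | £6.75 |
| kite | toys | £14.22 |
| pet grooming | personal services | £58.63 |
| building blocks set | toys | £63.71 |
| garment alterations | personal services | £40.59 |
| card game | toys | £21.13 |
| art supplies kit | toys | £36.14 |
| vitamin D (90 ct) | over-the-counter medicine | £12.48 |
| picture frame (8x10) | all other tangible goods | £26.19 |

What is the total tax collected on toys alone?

£13.77

Board game £31.80: toys → 8.25% + 0% municipal = 8.25% → £2.62
Kite £14.22: toys → 8.25% + 0% municipal = 8.25% → £1.17
Building blocks set £63.71: toys → 8.25% + 0% municipal = 8.25% → £5.26
Card game £21.13: toys → 8.25% + 0% municipal = 8.25% → £1.74
Art supplies kit £36.14: toys → 8.25% + 0% municipal = 8.25% → £2.98
Tax on toys = £2.62 + £1.17 + £5.26 + £1.74 + £2.98 = £13.77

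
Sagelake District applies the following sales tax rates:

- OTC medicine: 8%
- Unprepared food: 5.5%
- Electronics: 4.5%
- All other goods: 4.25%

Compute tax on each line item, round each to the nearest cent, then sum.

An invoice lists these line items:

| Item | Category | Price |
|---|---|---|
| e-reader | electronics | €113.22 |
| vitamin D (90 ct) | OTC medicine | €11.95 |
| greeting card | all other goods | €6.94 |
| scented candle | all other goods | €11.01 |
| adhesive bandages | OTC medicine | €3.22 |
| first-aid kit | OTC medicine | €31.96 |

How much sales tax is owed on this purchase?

€9.63

E-reader €113.22: electronics → 4.5% → €5.09
Vitamin D (90 ct) €11.95: OTC medicine → 8% → €0.96
Greeting card €6.94: all other goods → 4.25% → €0.29
Scented candle €11.01: all other goods → 4.25% → €0.47
Adhesive bandages €3.22: OTC medicine → 8% → €0.26
First-aid kit €31.96: OTC medicine → 8% → €2.56
Total tax = €5.09 + €0.96 + €0.29 + €0.47 + €0.26 + €2.56 = €9.63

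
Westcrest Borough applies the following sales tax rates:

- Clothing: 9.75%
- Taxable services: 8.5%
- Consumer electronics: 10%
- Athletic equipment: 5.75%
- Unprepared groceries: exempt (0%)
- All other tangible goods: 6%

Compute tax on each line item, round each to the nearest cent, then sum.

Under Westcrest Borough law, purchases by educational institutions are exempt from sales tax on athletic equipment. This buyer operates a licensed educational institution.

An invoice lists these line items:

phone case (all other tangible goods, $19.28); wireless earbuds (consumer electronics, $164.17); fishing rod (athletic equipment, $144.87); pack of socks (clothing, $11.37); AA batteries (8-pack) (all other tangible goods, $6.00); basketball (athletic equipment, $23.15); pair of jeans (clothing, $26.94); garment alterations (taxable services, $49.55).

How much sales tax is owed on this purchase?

$25.89

Phone case $19.28: all other tangible goods → 6% → $1.16
Wireless earbuds $164.17: consumer electronics → 10% → $16.42
Fishing rod $144.87: athletic equipment, buyer-exempt → 0% → $0.00
Pack of socks $11.37: clothing → 9.75% → $1.11
AA batteries (8-pack) $6.00: all other tangible goods → 6% → $0.36
Basketball $23.15: athletic equipment, buyer-exempt → 0% → $0.00
Pair of jeans $26.94: clothing → 9.75% → $2.63
Garment alterations $49.55: taxable services → 8.5% → $4.21
Total tax = $1.16 + $16.42 + $1.11 + $0.36 + $2.63 + $4.21 = $25.89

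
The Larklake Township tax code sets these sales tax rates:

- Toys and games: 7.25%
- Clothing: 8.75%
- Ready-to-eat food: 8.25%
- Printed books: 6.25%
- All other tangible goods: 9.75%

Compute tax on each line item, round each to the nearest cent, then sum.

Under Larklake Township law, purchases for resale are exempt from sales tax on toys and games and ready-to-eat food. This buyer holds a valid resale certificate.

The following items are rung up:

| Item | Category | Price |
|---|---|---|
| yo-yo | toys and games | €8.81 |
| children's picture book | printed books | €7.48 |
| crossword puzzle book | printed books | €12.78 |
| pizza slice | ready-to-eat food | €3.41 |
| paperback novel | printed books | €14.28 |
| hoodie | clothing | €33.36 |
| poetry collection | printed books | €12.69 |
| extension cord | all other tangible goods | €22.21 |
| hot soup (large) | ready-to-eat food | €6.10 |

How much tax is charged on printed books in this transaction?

Children's picture book €7.48: printed books → 6.25% → €0.47
Crossword puzzle book €12.78: printed books → 6.25% → €0.80
Paperback novel €14.28: printed books → 6.25% → €0.89
Poetry collection €12.69: printed books → 6.25% → €0.79
Tax on printed books = €0.47 + €0.80 + €0.89 + €0.79 = €2.95

€2.95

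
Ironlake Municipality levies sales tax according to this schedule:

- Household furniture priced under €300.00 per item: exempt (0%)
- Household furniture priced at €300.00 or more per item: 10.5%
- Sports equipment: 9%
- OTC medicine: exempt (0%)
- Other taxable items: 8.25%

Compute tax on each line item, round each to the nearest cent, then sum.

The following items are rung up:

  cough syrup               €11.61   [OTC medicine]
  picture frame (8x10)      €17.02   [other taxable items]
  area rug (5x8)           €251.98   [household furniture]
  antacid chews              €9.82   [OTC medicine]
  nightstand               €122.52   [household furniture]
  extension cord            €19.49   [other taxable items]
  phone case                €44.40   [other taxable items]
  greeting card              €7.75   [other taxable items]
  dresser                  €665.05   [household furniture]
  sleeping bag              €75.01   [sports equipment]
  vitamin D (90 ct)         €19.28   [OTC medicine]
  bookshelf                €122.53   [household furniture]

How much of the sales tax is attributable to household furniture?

€69.83

Area rug (5x8) €251.98: household furniture, under €300.00 → 0% → €0.00
Nightstand €122.52: household furniture, under €300.00 → 0% → €0.00
Dresser €665.05: household furniture, €300.00 or more → 10.5% → €69.83
Bookshelf €122.53: household furniture, under €300.00 → 0% → €0.00
Tax on household furniture = €0.00 + €0.00 + €69.83 + €0.00 = €69.83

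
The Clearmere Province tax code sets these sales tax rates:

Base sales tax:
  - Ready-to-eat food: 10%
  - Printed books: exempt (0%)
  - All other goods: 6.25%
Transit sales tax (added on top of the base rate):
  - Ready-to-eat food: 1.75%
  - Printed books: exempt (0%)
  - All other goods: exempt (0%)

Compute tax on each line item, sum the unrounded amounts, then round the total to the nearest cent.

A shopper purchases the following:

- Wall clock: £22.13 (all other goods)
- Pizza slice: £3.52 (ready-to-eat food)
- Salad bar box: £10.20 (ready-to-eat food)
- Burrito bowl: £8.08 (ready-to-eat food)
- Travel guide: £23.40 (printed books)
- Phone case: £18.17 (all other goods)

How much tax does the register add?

£5.08

Wall clock £22.13: all other goods → 6.25% + 0% transit = 6.25% → £1.383125
Pizza slice £3.52: ready-to-eat food → 10% + 1.75% transit = 11.75% → £0.4136
Salad bar box £10.20: ready-to-eat food → 10% + 1.75% transit = 11.75% → £1.1985
Burrito bowl £8.08: ready-to-eat food → 10% + 1.75% transit = 11.75% → £0.9494
Travel guide £23.40: printed books → 0% + 0% transit = 0% → £0.00
Phone case £18.17: all other goods → 6.25% + 0% transit = 6.25% → £1.135625
Unrounded tax sum = £5.08025 → £5.08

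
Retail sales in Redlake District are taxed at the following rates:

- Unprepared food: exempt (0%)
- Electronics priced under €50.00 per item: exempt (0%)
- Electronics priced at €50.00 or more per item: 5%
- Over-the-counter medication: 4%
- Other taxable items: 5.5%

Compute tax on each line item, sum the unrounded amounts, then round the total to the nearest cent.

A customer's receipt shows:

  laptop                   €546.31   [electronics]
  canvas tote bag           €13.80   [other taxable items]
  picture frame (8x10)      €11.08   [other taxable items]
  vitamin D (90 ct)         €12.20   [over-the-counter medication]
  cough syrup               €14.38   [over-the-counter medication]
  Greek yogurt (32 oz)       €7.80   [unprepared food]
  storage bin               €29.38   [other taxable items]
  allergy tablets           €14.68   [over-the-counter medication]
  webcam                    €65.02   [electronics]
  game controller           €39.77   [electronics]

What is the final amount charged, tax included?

Laptop €546.31: electronics, €50.00 or more → 5% → €27.3155
Canvas tote bag €13.80: other taxable items → 5.5% → €0.759
Picture frame (8x10) €11.08: other taxable items → 5.5% → €0.6094
Vitamin D (90 ct) €12.20: over-the-counter medication → 4% → €0.488
Cough syrup €14.38: over-the-counter medication → 4% → €0.5752
Greek yogurt (32 oz) €7.80: unprepared food → 0% → €0.00
Storage bin €29.38: other taxable items → 5.5% → €1.6159
Allergy tablets €14.68: over-the-counter medication → 4% → €0.5872
Webcam €65.02: electronics, €50.00 or more → 5% → €3.251
Game controller €39.77: electronics, under €50.00 → 0% → €0.00
Subtotal = €754.42; unrounded tax = €35.2012 → €35.20; total due = €789.62

€789.62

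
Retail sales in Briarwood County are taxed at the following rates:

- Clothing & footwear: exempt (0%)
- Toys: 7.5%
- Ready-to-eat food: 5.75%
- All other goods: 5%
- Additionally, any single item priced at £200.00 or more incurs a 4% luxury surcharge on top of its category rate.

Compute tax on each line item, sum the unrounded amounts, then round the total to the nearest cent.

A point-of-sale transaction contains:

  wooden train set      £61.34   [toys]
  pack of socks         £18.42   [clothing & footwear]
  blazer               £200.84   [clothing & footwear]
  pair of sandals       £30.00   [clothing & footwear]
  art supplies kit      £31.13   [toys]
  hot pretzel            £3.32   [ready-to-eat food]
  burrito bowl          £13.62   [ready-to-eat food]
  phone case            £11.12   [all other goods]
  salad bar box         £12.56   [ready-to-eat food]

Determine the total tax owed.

Wooden train set £61.34: toys → 7.5% → £4.6005
Pack of socks £18.42: clothing & footwear → 0% → £0.00
Blazer £200.84: clothing & footwear → 0% + 4% surcharge = 4% → £8.0336
Pair of sandals £30.00: clothing & footwear → 0% → £0.00
Art supplies kit £31.13: toys → 7.5% → £2.33475
Hot pretzel £3.32: ready-to-eat food → 5.75% → £0.1909
Burrito bowl £13.62: ready-to-eat food → 5.75% → £0.78315
Phone case £11.12: all other goods → 5% → £0.556
Salad bar box £12.56: ready-to-eat food → 5.75% → £0.7222
Unrounded tax sum = £17.2211 → £17.22

£17.22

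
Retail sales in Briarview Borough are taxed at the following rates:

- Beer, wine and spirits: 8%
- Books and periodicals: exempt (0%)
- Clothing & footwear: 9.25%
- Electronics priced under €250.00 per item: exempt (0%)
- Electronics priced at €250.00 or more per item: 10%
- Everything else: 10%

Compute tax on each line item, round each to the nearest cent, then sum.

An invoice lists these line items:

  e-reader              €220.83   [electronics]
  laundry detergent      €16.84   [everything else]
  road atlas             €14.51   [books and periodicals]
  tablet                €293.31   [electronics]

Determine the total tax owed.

E-reader €220.83: electronics, under €250.00 → 0% → €0.00
Laundry detergent €16.84: everything else → 10% → €1.68
Road atlas €14.51: books and periodicals → 0% → €0.00
Tablet €293.31: electronics, €250.00 or more → 10% → €29.33
Total tax = €1.68 + €29.33 = €31.01

€31.01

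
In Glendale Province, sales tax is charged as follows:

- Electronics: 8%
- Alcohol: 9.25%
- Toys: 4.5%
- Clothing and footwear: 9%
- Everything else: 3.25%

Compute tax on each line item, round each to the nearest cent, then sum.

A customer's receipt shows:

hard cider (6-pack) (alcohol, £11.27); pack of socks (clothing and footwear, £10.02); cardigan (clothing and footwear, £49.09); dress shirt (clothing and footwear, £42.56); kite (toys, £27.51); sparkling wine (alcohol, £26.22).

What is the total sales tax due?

Hard cider (6-pack) £11.27: alcohol → 9.25% → £1.04
Pack of socks £10.02: clothing and footwear → 9% → £0.90
Cardigan £49.09: clothing and footwear → 9% → £4.42
Dress shirt £42.56: clothing and footwear → 9% → £3.83
Kite £27.51: toys → 4.5% → £1.24
Sparkling wine £26.22: alcohol → 9.25% → £2.43
Total tax = £1.04 + £0.90 + £4.42 + £3.83 + £1.24 + £2.43 = £13.86

£13.86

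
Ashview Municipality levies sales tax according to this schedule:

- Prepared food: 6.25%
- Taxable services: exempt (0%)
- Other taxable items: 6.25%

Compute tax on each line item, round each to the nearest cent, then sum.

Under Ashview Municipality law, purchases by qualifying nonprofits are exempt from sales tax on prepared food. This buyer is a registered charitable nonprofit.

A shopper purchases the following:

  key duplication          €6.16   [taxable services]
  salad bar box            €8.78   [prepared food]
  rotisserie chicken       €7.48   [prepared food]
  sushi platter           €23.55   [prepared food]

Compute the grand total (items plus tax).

Key duplication €6.16: taxable services → 0% → €0.00
Salad bar box €8.78: prepared food, buyer-exempt → 0% → €0.00
Rotisserie chicken €7.48: prepared food, buyer-exempt → 0% → €0.00
Sushi platter €23.55: prepared food, buyer-exempt → 0% → €0.00
Subtotal = €45.97; tax = €0.00; total due = €45.97

€45.97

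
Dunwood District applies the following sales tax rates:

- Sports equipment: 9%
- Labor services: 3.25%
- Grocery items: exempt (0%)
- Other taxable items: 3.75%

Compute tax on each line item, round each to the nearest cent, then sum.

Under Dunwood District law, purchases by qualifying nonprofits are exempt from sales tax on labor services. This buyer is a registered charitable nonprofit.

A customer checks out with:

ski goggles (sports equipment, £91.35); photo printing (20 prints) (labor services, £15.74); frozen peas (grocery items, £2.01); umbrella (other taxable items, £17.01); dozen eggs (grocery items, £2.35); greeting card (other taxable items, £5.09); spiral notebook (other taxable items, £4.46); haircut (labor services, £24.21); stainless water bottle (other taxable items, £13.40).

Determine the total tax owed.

Ski goggles £91.35: sports equipment → 9% → £8.22
Photo printing (20 prints) £15.74: labor services, buyer-exempt → 0% → £0.00
Frozen peas £2.01: grocery items → 0% → £0.00
Umbrella £17.01: other taxable items → 3.75% → £0.64
Dozen eggs £2.35: grocery items → 0% → £0.00
Greeting card £5.09: other taxable items → 3.75% → £0.19
Spiral notebook £4.46: other taxable items → 3.75% → £0.17
Haircut £24.21: labor services, buyer-exempt → 0% → £0.00
Stainless water bottle £13.40: other taxable items → 3.75% → £0.50
Total tax = £8.22 + £0.64 + £0.19 + £0.17 + £0.50 = £9.72

£9.72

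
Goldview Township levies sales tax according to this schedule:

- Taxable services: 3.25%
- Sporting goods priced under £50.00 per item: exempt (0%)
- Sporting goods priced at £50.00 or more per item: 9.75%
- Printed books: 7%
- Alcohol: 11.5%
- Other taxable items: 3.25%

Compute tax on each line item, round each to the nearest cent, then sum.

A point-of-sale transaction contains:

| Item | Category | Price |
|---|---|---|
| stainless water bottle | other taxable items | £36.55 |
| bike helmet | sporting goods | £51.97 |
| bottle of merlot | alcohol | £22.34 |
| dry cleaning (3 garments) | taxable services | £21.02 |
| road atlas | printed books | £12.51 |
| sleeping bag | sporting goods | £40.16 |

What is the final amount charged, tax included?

Stainless water bottle £36.55: other taxable items → 3.25% → £1.19
Bike helmet £51.97: sporting goods, £50.00 or more → 9.75% → £5.07
Bottle of merlot £22.34: alcohol → 11.5% → £2.57
Dry cleaning (3 garments) £21.02: taxable services → 3.25% → £0.68
Road atlas £12.51: printed books → 7% → £0.88
Sleeping bag £40.16: sporting goods, under £50.00 → 0% → £0.00
Subtotal = £184.55; tax = £10.39; total due = £194.94

£194.94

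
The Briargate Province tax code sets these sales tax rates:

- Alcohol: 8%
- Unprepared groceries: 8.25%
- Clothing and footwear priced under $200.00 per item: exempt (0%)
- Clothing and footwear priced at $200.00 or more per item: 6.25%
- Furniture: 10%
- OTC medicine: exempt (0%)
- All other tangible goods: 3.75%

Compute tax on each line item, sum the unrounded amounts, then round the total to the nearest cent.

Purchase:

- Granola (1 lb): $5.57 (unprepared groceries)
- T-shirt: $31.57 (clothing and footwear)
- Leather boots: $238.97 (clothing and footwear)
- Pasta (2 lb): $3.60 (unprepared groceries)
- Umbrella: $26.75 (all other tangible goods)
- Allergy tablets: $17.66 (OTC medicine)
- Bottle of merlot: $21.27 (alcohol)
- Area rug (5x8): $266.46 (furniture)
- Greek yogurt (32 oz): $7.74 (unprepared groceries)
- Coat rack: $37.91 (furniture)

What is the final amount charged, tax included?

Granola (1 lb) $5.57: unprepared groceries → 8.25% → $0.459525
T-shirt $31.57: clothing and footwear, under $200.00 → 0% → $0.00
Leather boots $238.97: clothing and footwear, $200.00 or more → 6.25% → $14.935625
Pasta (2 lb) $3.60: unprepared groceries → 8.25% → $0.297
Umbrella $26.75: all other tangible goods → 3.75% → $1.003125
Allergy tablets $17.66: OTC medicine → 0% → $0.00
Bottle of merlot $21.27: alcohol → 8% → $1.7016
Area rug (5x8) $266.46: furniture → 10% → $26.646
Greek yogurt (32 oz) $7.74: unprepared groceries → 8.25% → $0.63855
Coat rack $37.91: furniture → 10% → $3.791
Subtotal = $657.50; unrounded tax = $49.472425 → $49.47; total due = $706.97

$706.97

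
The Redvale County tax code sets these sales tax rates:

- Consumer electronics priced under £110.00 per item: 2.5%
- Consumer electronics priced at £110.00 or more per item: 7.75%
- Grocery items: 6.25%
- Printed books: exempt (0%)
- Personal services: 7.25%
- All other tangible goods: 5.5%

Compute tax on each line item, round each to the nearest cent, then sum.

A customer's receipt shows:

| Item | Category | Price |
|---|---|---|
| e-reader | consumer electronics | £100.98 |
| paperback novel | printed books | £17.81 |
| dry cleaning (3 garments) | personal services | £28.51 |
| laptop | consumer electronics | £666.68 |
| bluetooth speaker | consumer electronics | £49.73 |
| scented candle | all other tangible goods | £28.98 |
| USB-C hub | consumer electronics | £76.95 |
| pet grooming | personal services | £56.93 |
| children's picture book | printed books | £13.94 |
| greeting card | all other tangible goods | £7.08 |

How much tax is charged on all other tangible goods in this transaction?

Scented candle £28.98: all other tangible goods → 5.5% → £1.59
Greeting card £7.08: all other tangible goods → 5.5% → £0.39
Tax on all other tangible goods = £1.59 + £0.39 = £1.98

£1.98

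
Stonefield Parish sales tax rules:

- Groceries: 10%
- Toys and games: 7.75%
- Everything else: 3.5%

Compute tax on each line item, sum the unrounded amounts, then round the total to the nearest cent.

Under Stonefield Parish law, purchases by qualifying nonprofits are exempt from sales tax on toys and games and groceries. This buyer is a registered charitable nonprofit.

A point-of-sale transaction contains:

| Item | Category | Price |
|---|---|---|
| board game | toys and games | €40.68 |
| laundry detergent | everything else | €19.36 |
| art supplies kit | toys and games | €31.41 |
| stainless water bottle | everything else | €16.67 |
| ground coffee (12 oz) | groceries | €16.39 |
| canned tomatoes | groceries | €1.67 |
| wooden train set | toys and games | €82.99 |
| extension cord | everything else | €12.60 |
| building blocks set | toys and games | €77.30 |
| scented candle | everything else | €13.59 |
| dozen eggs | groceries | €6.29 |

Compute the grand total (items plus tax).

Board game €40.68: toys and games, buyer-exempt → 0% → €0.00
Laundry detergent €19.36: everything else → 3.5% → €0.6776
Art supplies kit €31.41: toys and games, buyer-exempt → 0% → €0.00
Stainless water bottle €16.67: everything else → 3.5% → €0.58345
Ground coffee (12 oz) €16.39: groceries, buyer-exempt → 0% → €0.00
Canned tomatoes €1.67: groceries, buyer-exempt → 0% → €0.00
Wooden train set €82.99: toys and games, buyer-exempt → 0% → €0.00
Extension cord €12.60: everything else → 3.5% → €0.441
Building blocks set €77.30: toys and games, buyer-exempt → 0% → €0.00
Scented candle €13.59: everything else → 3.5% → €0.47565
Dozen eggs €6.29: groceries, buyer-exempt → 0% → €0.00
Subtotal = €318.95; unrounded tax = €2.1777 → €2.18; total due = €321.13

€321.13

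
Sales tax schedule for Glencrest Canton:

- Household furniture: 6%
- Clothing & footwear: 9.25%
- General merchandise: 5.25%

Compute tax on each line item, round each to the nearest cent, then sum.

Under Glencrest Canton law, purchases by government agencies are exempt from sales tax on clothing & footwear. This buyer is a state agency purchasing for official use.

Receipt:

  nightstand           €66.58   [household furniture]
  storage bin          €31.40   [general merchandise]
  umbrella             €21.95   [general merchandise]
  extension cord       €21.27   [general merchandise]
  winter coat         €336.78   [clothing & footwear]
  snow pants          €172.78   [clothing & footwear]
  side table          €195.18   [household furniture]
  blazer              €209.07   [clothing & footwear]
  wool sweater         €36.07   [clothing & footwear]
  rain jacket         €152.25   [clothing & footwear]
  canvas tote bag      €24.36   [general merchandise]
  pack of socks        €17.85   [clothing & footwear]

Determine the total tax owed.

Nightstand €66.58: household furniture → 6% → €3.99
Storage bin €31.40: general merchandise → 5.25% → €1.65
Umbrella €21.95: general merchandise → 5.25% → €1.15
Extension cord €21.27: general merchandise → 5.25% → €1.12
Winter coat €336.78: clothing & footwear, buyer-exempt → 0% → €0.00
Snow pants €172.78: clothing & footwear, buyer-exempt → 0% → €0.00
Side table €195.18: household furniture → 6% → €11.71
Blazer €209.07: clothing & footwear, buyer-exempt → 0% → €0.00
Wool sweater €36.07: clothing & footwear, buyer-exempt → 0% → €0.00
Rain jacket €152.25: clothing & footwear, buyer-exempt → 0% → €0.00
Canvas tote bag €24.36: general merchandise → 5.25% → €1.28
Pack of socks €17.85: clothing & footwear, buyer-exempt → 0% → €0.00
Total tax = €3.99 + €1.65 + €1.15 + €1.12 + €11.71 + €1.28 = €20.90

€20.90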